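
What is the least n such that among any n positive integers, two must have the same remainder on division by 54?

Two integers differ by a multiple of 54 exactly when they share a remainder mod 54.
There are 54 residue classes mod 54, so 54 integers can all lie in distinct classes.
One more integer must repeat a residue, giving a difference divisible by 54. So n = 54 + 1 = 55.

55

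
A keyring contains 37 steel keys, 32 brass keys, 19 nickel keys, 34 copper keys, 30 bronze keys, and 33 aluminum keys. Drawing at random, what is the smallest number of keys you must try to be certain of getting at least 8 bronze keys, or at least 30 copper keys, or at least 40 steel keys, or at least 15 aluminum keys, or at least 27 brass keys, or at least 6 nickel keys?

119

The worst case stops just short of every target: all 37 steel, 26 brass, 5 nickel, 29 copper, 7 bronze, 14 aluminum — 37 + 26 + 5 + 29 + 7 + 14 = 118 keys.
One more key must push some type to its target, so 118 + 1 = 119.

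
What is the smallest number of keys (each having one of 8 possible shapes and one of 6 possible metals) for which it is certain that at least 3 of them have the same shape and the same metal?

There are 8 × 6 = 48 (shape, metal) combinations acting as pigeonholes.
With 48 × 2 = 96 keys we could place exactly 2 in each, with no (shape, metal) pair reaching 3.
One more forces some (shape, metal) pair to hold 3, so 96 + 1 = 97.

97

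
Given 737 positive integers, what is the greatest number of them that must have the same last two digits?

The 737 positive integers fall into 100 possible two-digit endings.
If each of the 100 possible two-digit endings held at most 7, the total would be at most 100 × 7 = 700 < 737, a contradiction.
So at least one holds ⌈737/100⌉ = 8.

8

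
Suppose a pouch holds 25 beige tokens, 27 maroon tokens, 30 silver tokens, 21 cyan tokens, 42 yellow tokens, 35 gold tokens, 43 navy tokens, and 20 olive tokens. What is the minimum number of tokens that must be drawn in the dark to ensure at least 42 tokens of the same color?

241

In the worst case we take at most 41 of each color, but all 25 beige, all 27 maroon, all 30 silver, all 21 cyan, all 35 gold, and all 20 olive (fewer than 41), giving 25 + 27 + 30 + 21 + 41 + 35 + 41 + 20 = 240.
One more token then forces some color to 42, so 240 + 1 = 241.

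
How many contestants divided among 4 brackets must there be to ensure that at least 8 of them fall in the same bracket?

29

There are 4 brackets acting as pigeonholes.
With 4 × 7 = 28 contestants we could place exactly 7 in each, with no class reaching 8.
One more forces some class to hold 8, so 28 + 1 = 29.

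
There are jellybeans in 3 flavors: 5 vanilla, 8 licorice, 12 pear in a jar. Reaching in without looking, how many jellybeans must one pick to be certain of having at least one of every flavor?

The hardest flavor to obtain is vanilla: we could draw every other jellybean first — 25 − 5 = 20 jellybeans — without a single vanilla one.
The next draw must be vanilla, so 20 + 1 = 21.

21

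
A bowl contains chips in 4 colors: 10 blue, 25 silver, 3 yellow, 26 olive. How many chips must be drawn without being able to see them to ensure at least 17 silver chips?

56

The worst case draws every non-silver chip first: 10 + 3 + 26 = 39.
The next 17 draws are then forced to be silver, giving 39 + 17 = 56.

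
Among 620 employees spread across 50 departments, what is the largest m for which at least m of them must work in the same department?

13

If each of the 50 departments held at most 12, the total would be at most 50 × 12 = 600 < 620, a contradiction.
So at least one holds ⌈620/50⌉ = 13.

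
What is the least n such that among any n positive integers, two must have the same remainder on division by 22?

Two integers differ by a multiple of 22 exactly when they share a remainder mod 22.
There are 22 residue classes mod 22, so 22 integers can all lie in distinct classes.
One more integer must repeat a residue, giving a difference divisible by 22. So n = 22 + 1 = 23.

23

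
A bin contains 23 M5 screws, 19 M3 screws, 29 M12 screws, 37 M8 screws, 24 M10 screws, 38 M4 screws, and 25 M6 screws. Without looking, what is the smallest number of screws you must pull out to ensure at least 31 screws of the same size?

Treat the 7 sizes as pigeonholes.
In the worst case we take at most 30 of each size, but all 23 M5, all 19 M3, all 29 M12, all 24 M10, and all 25 M6 (fewer than 30), giving 23 + 19 + 29 + 30 + 24 + 30 + 25 = 180.
One more screw then forces some size to 31, so 180 + 1 = 181.

181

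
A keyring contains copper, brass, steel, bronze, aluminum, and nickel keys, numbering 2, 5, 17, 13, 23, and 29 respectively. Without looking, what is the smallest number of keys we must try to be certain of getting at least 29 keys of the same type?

In the worst case we take at most 28 of each type, but all 2 copper, all 5 brass, all 17 steel, all 13 bronze, and all 23 aluminum (fewer than 28), giving 2 + 5 + 17 + 13 + 23 + 28 = 88.
One more key then forces some type to 29, so 88 + 1 = 89.

89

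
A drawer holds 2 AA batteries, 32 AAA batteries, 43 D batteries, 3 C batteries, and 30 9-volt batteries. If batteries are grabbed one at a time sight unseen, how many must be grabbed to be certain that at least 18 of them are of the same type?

Treat the 5 types as pigeonholes.
In the worst case we take at most 17 of each type, but all 2 AA and all 3 C (fewer than 17), giving 2 + 17 + 17 + 3 + 17 = 56.
One more battery then forces some type to 18, so 56 + 1 = 57.

57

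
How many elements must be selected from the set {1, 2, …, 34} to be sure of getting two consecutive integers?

18

Partition {1, …, 34} into 17 pairs: {1,2}, {3,4}, …, {33,34}.
Choosing 17 integers — say the 17 even numbers 2, 4, …, 34 — takes one from each pair and avoids the property.
Choosing 18 forces two into the same pair by pigeonhole, and those are consecutive. So 18.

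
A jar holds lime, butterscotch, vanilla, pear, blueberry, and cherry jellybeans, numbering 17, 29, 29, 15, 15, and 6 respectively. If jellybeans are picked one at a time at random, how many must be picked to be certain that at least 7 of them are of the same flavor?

The worst case takes 6 jellybeans of each flavor without reaching 7 of any: 6 × 6 = 36.
The next jellybean must bring some flavor to 7, so 36 + 1 = 37.

37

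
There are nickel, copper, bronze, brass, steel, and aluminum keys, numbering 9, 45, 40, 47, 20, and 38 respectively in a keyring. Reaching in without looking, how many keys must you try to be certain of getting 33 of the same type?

158

Treat the 6 types as pigeonholes.
In the worst case we take at most 32 of each type, but all 9 nickel and all 20 steel (fewer than 32), giving 9 + 32 + 32 + 32 + 20 + 32 = 157.
One more key then forces some type to 33, so 157 + 1 = 158.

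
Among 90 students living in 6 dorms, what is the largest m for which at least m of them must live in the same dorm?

15

If each of the 6 dorms held at most 14, the total would be at most 6 × 14 = 84 < 90, a contradiction.
So at least one holds ⌈90/6⌉ = 15.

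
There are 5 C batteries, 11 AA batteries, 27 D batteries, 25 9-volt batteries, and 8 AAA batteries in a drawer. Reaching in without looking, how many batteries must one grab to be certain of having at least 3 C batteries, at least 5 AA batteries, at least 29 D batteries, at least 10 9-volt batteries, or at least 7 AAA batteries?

The worst case stops just short of every target: 2 C, 4 AA, all 27 D, 9 9-volt, 6 AAA — 2 + 4 + 27 + 9 + 6 = 48 batteries.
One more battery must push some type to its target, so 48 + 1 = 49.

49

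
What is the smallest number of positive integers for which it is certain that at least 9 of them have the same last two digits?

801

There are 100 possible two-digit endings acting as pigeonholes.
With 100 × 8 = 800 positive integers we could place exactly 8 in each, with no class reaching 9.
One more forces some class to hold 9, so 800 + 1 = 801.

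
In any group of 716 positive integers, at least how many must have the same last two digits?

8

There are 100 possible two-digit endings, which serve as the pigeonholes.
If each of the 100 possible two-digit endings held at most 7, the total would be at most 100 × 7 = 700 < 716, a contradiction.
So at least one holds ⌈716/100⌉ = 8.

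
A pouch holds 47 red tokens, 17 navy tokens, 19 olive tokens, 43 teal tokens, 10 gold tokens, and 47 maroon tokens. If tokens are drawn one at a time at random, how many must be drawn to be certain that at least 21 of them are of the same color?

Treat the 6 colors as pigeonholes.
In the worst case we take at most 20 of each color, but all 17 navy, all 19 olive, and all 10 gold (fewer than 20), giving 20 + 17 + 19 + 20 + 10 + 20 = 106.
One more token then forces some color to 21, so 106 + 1 = 107.

107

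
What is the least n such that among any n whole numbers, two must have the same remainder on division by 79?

80

Two integers differ by a multiple of 79 exactly when they share a remainder mod 79.
There are 79 residue classes mod 79, so 79 integers can all lie in distinct classes.
One more integer must repeat a residue, giving a difference divisible by 79. So n = 79 + 1 = 80.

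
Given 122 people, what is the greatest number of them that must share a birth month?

11

There are 12 months of the year, which serve as the pigeonholes.
If each of the 12 months of the year held at most 10, the total would be at most 12 × 10 = 120 < 122, a contradiction.
So at least one holds ⌈122/12⌉ = 11.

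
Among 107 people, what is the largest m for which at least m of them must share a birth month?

There are 12 months of the year, which serve as the pigeonholes.
If each of the 12 months of the year held at most 8, the total would be at most 12 × 8 = 96 < 107, a contradiction.
So at least one holds ⌈107/12⌉ = 9.

9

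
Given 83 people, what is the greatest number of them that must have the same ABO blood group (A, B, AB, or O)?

21

There are 4 ABO blood groups, which serve as the pigeonholes.
If each of the 4 ABO blood groups held at most 20, the total would be at most 4 × 20 = 80 < 83, a contradiction.
So at least one holds ⌈83/4⌉ = 21.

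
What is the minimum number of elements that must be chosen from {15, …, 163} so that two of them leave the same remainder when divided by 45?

46

Group the integers by remainder mod 45; there are 45 residue classes, each nonempty in this range.
Choosing one from each class (45 integers) avoids any shared remainder.
One more choice must repeat a class, so two differ by a multiple of 45. Hence 45 + 1 = 46.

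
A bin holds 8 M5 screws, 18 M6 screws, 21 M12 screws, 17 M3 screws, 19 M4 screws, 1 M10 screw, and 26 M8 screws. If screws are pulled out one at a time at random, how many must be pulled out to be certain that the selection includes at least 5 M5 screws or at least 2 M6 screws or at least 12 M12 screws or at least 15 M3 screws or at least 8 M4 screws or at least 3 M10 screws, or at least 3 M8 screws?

Each of the 7 sizes has its own threshold; avoid all of them simultaneously.
The worst case stops just short of every target: 4 M5, 1 M6, 11 M12, 14 M3, 7 M4, all 1 M10, 2 M8 — 4 + 1 + 11 + 14 + 7 + 1 + 2 = 40 screws.
One more screw must push some size to its target, so 40 + 1 = 41.

41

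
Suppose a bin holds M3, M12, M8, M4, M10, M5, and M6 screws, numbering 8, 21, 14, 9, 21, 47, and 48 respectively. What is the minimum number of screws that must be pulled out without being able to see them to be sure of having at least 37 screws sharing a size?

146

In the worst case we take at most 36 of each size, but all 8 M3, all 21 M12, all 14 M8, all 9 M4, and all 21 M10 (fewer than 36), giving 8 + 21 + 14 + 9 + 21 + 36 + 36 = 145.
One more screw then forces some size to 37, so 145 + 1 = 146.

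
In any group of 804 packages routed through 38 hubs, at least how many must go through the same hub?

22

The 804 packages fall into 38 hubs.
If each of the 38 hubs held at most 21, the total would be at most 38 × 21 = 798 < 804, a contradiction.
So at least one holds ⌈804/38⌉ = 22.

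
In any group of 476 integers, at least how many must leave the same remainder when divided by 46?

11

The 476 integers fall into 46 residue classes modulo 46.
If each of the 46 residue classes modulo 46 held at most 10, the total would be at most 46 × 10 = 460 < 476, a contradiction.
So at least one holds ⌈476/46⌉ = 11.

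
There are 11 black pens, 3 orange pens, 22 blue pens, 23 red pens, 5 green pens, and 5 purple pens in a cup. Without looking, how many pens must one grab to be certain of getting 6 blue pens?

To avoid blue pens as long as possible, exhaust the other 5 ink colors first.
The worst case draws every non-blue pen first: 11 + 3 + 23 + 5 + 5 = 47.
The next 6 draws are then forced to be blue, giving 47 + 6 = 53.

53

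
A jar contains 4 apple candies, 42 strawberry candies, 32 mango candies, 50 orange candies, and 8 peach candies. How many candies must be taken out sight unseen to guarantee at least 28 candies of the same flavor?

Treat the 5 flavors as pigeonholes.
In the worst case we take at most 27 of each flavor, but all 4 apple and all 8 peach (fewer than 27), giving 4 + 27 + 27 + 27 + 8 = 93.
One more candy then forces some flavor to 28, so 93 + 1 = 94.

94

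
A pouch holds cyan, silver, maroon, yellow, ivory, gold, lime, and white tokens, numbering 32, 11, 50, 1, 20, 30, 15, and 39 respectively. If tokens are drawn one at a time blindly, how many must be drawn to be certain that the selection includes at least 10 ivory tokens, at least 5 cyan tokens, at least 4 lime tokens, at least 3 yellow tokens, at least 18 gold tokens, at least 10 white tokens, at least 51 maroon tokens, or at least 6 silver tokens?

99

Each of the 8 colors has its own threshold; avoid all of them simultaneously.
The worst case stops just short of every target: 4 cyan, 5 silver, 50 maroon, all 1 yellow, 9 ivory, 17 gold, 3 lime, 9 white — 4 + 5 + 50 + 1 + 9 + 17 + 3 + 9 = 98 tokens.
One more token must push some color to its target, so 98 + 1 = 99.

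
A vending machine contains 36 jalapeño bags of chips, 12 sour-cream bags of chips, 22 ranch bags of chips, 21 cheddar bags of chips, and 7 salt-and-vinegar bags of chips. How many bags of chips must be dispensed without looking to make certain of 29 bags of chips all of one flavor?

91

Treat the 5 flavors as pigeonholes.
In the worst case we take at most 28 of each flavor, but all 12 sour-cream, all 22 ranch, all 21 cheddar, and all 7 salt-and-vinegar (fewer than 28), giving 28 + 12 + 22 + 21 + 7 = 90.
One more bag of chips then forces some flavor to 29, so 90 + 1 = 91.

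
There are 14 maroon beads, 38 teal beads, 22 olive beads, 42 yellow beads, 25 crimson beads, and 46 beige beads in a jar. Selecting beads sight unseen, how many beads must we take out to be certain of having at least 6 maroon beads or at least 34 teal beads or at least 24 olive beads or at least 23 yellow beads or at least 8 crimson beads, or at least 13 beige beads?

102

The worst case stops just short of every target: 5 maroon, 33 teal, all 22 olive, 22 yellow, 7 crimson, 12 beige — 5 + 33 + 22 + 22 + 7 + 12 = 101 beads.
One more bead must push some color to its target, so 101 + 1 = 102.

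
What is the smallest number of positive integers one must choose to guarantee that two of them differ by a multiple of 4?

Two integers differ by a multiple of 4 exactly when they share a remainder mod 4.
There are 4 residue classes mod 4, so 4 integers can all lie in distinct classes.
One more integer must repeat a residue, giving a difference divisible by 4. So n = 4 + 1 = 5.

5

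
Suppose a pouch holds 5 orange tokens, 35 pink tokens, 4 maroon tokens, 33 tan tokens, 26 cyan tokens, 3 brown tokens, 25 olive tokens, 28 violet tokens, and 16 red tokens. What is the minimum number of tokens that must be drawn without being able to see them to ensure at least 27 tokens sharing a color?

In the worst case we take at most 26 of each color, but all 5 orange, all 4 maroon, all 3 brown, all 25 olive, and all 16 red (fewer than 26), giving 5 + 26 + 4 + 26 + 26 + 3 + 25 + 26 + 16 = 157.
One more token then forces some color to 27, so 157 + 1 = 158.

158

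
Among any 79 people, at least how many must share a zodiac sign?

The 79 people fall into 12 zodiac signs.
If each of the 12 zodiac signs held at most 6, the total would be at most 12 × 6 = 72 < 79, a contradiction.
So at least one holds ⌈79/12⌉ = 7.

7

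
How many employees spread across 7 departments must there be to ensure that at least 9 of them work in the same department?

57

There are 7 departments acting as pigeonholes.
With 7 × 8 = 56 employees we could place exactly 8 in each, with no class reaching 9.
One more forces some class to hold 9, so 56 + 1 = 57.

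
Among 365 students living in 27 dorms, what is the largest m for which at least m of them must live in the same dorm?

The 365 students fall into 27 dorms.
If each of the 27 dorms held at most 13, the total would be at most 27 × 13 = 351 < 365, a contradiction.
So at least one holds ⌈365/27⌉ = 14.

14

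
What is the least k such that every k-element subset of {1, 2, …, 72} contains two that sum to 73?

37

Partition {1, …, 72} into 36 pairs: {1,72}, {2,71}, …, {36,37}.
Choosing 36 integers — say the integers 1 through 36 — takes one from each pair and avoids the property.
Choosing 37 forces two into the same pair by pigeonhole, and those sum to 73. So 37.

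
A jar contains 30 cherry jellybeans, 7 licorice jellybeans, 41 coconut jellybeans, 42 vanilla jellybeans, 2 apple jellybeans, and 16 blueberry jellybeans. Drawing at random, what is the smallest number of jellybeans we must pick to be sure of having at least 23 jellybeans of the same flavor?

In the worst case we take at most 22 of each flavor, but all 7 licorice, all 2 apple, and all 16 blueberry (fewer than 22), giving 22 + 7 + 22 + 22 + 2 + 16 = 91.
One more jellybean then forces some flavor to 23, so 91 + 1 = 92.

92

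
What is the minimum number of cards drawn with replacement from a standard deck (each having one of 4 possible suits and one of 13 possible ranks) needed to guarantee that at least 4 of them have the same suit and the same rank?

There are 4 × 13 = 52 (suit, rank) combinations acting as pigeonholes.
With 52 × 3 = 156 cards drawn with replacement from a standard deck we could place exactly 3 in each, with no (suit, rank) pair reaching 4.
One more forces some (suit, rank) pair to hold 4, so 156 + 1 = 157.

157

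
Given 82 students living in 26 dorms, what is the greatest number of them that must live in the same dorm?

The 82 students fall into 26 dorms.
If each of the 26 dorms held at most 3, the total would be at most 26 × 3 = 78 < 82, a contradiction.
So at least one holds ⌈82/26⌉ = 4.

4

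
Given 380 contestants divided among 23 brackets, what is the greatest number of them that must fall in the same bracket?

17

The 380 contestants fall into 23 brackets.
If each of the 23 brackets held at most 16, the total would be at most 23 × 16 = 368 < 380, a contradiction.
So at least one holds ⌈380/23⌉ = 17.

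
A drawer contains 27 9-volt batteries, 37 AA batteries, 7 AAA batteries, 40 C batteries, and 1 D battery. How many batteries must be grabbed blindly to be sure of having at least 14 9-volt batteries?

The worst case draws every non-9-volt battery first: 37 + 7 + 40 + 1 = 85.
The next 14 draws are then forced to be 9-volt, giving 85 + 14 = 99.

99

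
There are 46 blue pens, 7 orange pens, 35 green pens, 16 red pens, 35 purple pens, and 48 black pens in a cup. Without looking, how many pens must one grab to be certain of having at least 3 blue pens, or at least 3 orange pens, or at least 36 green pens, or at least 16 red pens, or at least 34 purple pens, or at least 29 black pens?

The worst case stops just short of every target: 2 blue, 2 orange, 35 green, 15 red, 33 purple, 28 black — 2 + 2 + 35 + 15 + 33 + 28 = 115 pens.
One more pen must push some ink color to its target, so 115 + 1 = 116.

116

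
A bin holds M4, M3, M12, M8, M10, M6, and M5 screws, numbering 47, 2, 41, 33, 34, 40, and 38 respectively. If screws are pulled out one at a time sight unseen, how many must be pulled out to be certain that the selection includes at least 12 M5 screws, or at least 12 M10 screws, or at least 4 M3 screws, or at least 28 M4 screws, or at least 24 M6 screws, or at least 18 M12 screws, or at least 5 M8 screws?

Each of the 7 sizes has its own threshold; avoid all of them simultaneously.
The worst case stops just short of every target: 27 M4, all 2 M3, 17 M12, 4 M8, 11 M10, 23 M6, 11 M5 — 27 + 2 + 17 + 4 + 11 + 23 + 11 = 95 screws.
One more screw must push some size to its target, so 95 + 1 = 96.

96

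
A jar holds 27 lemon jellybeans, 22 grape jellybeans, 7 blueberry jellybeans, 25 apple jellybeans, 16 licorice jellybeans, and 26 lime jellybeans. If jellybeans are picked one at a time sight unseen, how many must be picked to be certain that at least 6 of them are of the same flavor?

31

The worst case takes 5 jellybeans of each flavor without reaching 6 of any: 6 × 5 = 30.
The next jellybean must bring some flavor to 6, so 30 + 1 = 31.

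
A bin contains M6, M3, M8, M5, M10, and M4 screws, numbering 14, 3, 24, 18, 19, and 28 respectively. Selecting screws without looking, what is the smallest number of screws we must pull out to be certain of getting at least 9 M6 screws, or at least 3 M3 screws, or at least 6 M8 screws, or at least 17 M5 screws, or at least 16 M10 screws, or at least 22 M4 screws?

68

The worst case stops just short of every target: 8 M6, 2 M3, 5 M8, 16 M5, 15 M10, 21 M4 — 8 + 2 + 5 + 16 + 15 + 21 = 67 screws.
One more screw must push some size to its target, so 67 + 1 = 68.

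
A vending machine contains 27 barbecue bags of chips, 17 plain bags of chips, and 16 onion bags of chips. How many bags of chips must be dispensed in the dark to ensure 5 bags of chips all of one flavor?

The worst case takes 4 bags of chips of each flavor without reaching 5 of any: 3 × 4 = 12.
The next bag of chips must bring some flavor to 5, so 12 + 1 = 13.

13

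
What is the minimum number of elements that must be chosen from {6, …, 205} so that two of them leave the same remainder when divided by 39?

Use the pigeonhole principle on residue classes: group the integers by remainder mod 39; there are 39 residue classes, each nonempty in this range.
Choosing one from each class (39 integers) avoids any shared remainder.
One more choice must repeat a class, so two differ by a multiple of 39. Hence 39 + 1 = 40.

40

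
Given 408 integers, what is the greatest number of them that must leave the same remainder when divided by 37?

If each of the 37 residue classes modulo 37 held at most 11, the total would be at most 37 × 11 = 407 < 408, a contradiction.
So at least one holds ⌈408/37⌉ = 12.

12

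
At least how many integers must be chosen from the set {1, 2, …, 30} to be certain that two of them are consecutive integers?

Partition {1, …, 30} into 15 pairs: {1,2}, {3,4}, …, {29,30}.
Choosing 15 integers — say the 15 even numbers 2, 4, …, 30 — takes one from each pair and avoids the property.
Choosing 16 forces two into the same pair by pigeonhole, and those are consecutive. So 16.

16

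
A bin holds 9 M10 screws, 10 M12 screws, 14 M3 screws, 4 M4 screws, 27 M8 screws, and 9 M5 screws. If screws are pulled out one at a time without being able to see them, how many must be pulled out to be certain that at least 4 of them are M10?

68

The worst case draws every non-M10 screw first: 10 + 14 + 4 + 27 + 9 = 64.
The next 4 draws are then forced to be M10, giving 64 + 4 = 68.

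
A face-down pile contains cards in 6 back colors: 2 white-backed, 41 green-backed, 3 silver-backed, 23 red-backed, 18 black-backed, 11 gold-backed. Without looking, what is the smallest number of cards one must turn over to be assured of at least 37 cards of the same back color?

Treat the 6 back colors as pigeonholes.
In the worst case we take at most 36 of each back color, but all 2 white-backed, all 3 silver-backed, all 23 red-backed, all 18 black-backed, and all 11 gold-backed (fewer than 36), giving 2 + 36 + 3 + 23 + 18 + 11 = 93.
One more card then forces some back color to 37, so 93 + 1 = 94.

94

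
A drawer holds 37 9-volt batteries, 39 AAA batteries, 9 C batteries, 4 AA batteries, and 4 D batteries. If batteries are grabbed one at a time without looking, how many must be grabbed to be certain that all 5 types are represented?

The hardest type to obtain is AA: we could draw every other battery first — 93 − 4 = 89 batteries — without a single AA one.
The next draw must be AA, so 89 + 1 = 90.

90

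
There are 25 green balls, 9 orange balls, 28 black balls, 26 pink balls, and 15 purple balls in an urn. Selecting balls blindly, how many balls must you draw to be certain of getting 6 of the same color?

26

The worst case takes 5 balls of each color without reaching 6 of any: 5 × 5 = 25.
The next ball must bring some color to 6, so 25 + 1 = 26.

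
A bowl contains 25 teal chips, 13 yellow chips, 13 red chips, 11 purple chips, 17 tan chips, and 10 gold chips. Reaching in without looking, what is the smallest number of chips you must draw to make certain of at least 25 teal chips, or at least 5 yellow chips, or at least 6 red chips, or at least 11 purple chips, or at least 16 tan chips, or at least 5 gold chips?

Each of the 6 colors has its own threshold; avoid all of them simultaneously.
The worst case stops just short of every target: 24 teal, 4 yellow, 5 red, 10 purple, 15 tan, 4 gold — 24 + 4 + 5 + 10 + 15 + 4 = 62 chips.
One more chip must push some color to its target, so 62 + 1 = 63.

63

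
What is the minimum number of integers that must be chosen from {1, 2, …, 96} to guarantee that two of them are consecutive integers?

Partition {1, …, 96} into 48 pairs: {1,2}, {3,4}, …, {95,96}.
Choosing 48 integers — say the 48 even numbers 2, 4, …, 96 — takes one from each pair and avoids the property.
Choosing 49 forces two into the same pair by pigeonhole, and those are consecutive. So 49.

49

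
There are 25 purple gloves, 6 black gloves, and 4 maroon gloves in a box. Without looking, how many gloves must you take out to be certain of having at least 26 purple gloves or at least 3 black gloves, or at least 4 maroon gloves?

Each of the 3 colors has its own threshold; avoid all of them simultaneously.
The worst case stops just short of every target: 25 purple, 2 black, 3 maroon — 25 + 2 + 3 = 30 gloves.
One more glove must push some color to its target, so 30 + 1 = 31.

31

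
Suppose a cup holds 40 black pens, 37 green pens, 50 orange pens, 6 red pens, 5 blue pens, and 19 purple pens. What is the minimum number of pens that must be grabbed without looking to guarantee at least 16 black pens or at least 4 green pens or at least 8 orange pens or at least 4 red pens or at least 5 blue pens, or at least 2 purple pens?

The worst case stops just short of every target: 15 black, 3 green, 7 orange, 3 red, 4 blue, 1 purple — 15 + 3 + 7 + 3 + 4 + 1 = 33 pens.
One more pen must push some ink color to its target, so 33 + 1 = 34.

34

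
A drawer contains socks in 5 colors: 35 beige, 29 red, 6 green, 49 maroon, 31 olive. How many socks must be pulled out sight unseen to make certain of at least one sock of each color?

The hardest color to obtain is green: we could draw every other sock first — 150 − 6 = 144 socks — without a single green one.
The next draw must be green, so 144 + 1 = 145.

145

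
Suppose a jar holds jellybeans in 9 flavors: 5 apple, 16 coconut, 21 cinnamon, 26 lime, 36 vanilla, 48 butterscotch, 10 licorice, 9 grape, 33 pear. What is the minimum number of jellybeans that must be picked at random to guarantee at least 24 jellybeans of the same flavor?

154

In the worst case we take at most 23 of each flavor, but all 5 apple, all 16 coconut, all 21 cinnamon, all 10 licorice, and all 9 grape (fewer than 23), giving 5 + 16 + 21 + 23 + 23 + 23 + 10 + 9 + 23 = 153.
One more jellybean then forces some flavor to 24, so 153 + 1 = 154.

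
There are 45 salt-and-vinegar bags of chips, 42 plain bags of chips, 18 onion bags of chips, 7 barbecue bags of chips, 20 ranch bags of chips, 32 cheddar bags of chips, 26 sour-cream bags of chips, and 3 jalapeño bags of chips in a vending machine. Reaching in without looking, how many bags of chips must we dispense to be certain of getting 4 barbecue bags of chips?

The worst case draws every non-barbecue bag of chips first: 45 + 42 + 18 + 20 + 32 + 26 + 3 = 186.
The next 4 draws are then forced to be barbecue, giving 186 + 4 = 190.

190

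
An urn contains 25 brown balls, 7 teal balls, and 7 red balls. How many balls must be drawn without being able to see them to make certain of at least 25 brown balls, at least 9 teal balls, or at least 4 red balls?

The worst case stops just short of every target: 24 brown, all 7 teal, 3 red — 24 + 7 + 3 = 34 balls.
One more ball must push some color to its target, so 34 + 1 = 35.

35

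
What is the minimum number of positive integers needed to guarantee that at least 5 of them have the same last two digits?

401

There are 100 possible two-digit endings acting as pigeonholes.
With 100 × 4 = 400 positive integers we could place exactly 4 in each, with no class reaching 5.
One more forces some class to hold 5, so 400 + 1 = 401.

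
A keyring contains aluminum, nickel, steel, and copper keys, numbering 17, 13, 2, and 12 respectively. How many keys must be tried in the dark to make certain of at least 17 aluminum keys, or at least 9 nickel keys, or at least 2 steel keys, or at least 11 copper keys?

36

The worst case stops just short of every target: 16 aluminum, 8 nickel, 1 steel, 10 copper — 16 + 8 + 1 + 10 = 35 keys.
One more key must push some type to its target, so 35 + 1 = 36.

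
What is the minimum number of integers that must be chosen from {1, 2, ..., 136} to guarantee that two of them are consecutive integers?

69

Partition {1, …, 136} into 68 pairs: {1,2}, {3,4}, …, {135,136}.
Choosing 68 integers — say the 68 even numbers 2, 4, …, 136 — takes one from each pair and avoids the property.
Choosing 69 forces two into the same pair by pigeonhole, and those are consecutive. So 69.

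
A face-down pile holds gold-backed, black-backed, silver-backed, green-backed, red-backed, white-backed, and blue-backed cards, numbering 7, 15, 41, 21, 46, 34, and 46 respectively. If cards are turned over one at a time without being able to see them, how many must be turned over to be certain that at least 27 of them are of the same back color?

148

Treat the 7 back colors as pigeonholes.
In the worst case we take at most 26 of each back color, but all 7 gold-backed, all 15 black-backed, and all 21 green-backed (fewer than 26), giving 7 + 15 + 26 + 21 + 26 + 26 + 26 = 147.
One more card then forces some back color to 27, so 147 + 1 = 148.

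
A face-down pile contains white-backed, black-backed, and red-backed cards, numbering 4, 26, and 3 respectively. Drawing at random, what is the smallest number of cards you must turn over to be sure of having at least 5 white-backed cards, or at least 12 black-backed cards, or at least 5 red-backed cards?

The worst case stops just short of every target: 4 white-backed, 11 black-backed, all 3 red-backed — 4 + 11 + 3 = 18 cards.
One more card must push some back color to its target, so 18 + 1 = 19.

19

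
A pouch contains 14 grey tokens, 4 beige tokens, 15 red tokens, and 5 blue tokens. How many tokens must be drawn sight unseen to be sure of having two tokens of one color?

5

Treat the 4 colors as pigeonholes.
The worst case takes 1 token of each color without reaching 2 of any: 4 × 1 = 4.
The next token must bring some color to 2, so 4 + 1 = 5.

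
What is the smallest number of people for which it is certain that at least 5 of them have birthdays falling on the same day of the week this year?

There are 7 days of the week acting as pigeonholes.
With 7 × 4 = 28 people we could place exactly 4 in each, with no class reaching 5.
One more forces some class to hold 5, so 28 + 1 = 29.

29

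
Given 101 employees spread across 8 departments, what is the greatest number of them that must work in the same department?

If each of the 8 departments held at most 12, the total would be at most 8 × 12 = 96 < 101, a contradiction.
So at least one holds ⌈101/8⌉ = 13.

13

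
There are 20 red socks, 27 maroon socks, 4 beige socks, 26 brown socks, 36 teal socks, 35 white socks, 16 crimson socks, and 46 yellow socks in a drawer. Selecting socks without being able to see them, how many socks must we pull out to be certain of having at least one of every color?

207

The hardest color to obtain is beige: we could draw every other sock first — 210 − 4 = 206 socks — without a single beige one.
The next draw must be beige, so 206 + 1 = 207.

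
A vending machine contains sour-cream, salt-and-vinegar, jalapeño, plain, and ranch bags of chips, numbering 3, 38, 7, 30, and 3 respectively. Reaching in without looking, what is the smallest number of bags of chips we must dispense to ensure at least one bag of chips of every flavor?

79

The hardest flavor to obtain is sour-cream: we could draw every other bag of chips first — 81 − 3 = 78 bags of chips — without a single sour-cream one.
The next draw must be sour-cream, so 78 + 1 = 79.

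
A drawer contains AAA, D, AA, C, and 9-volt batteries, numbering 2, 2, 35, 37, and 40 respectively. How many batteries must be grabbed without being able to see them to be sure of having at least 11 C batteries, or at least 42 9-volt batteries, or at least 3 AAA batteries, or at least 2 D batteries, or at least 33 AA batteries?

The worst case stops just short of every target: 2 AAA, 1 D, 32 AA, 10 C, all 40 9-volt — 2 + 1 + 32 + 10 + 40 = 85 batteries.
One more battery must push some type to its target, so 85 + 1 = 86.

86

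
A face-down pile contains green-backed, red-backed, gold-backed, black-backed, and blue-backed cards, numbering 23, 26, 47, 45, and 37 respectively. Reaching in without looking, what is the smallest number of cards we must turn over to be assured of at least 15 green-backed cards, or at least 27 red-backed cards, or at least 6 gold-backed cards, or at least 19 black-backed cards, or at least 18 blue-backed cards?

81

The worst case stops just short of every target: 14 green-backed, 26 red-backed, 5 gold-backed, 18 black-backed, 17 blue-backed — 14 + 26 + 5 + 18 + 17 = 80 cards.
One more card must push some back color to its target, so 80 + 1 = 81.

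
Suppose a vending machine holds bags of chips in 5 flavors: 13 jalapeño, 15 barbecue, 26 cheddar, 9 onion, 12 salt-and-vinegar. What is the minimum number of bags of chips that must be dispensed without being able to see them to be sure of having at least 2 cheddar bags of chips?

The worst case draws every non-cheddar bag of chips first: 13 + 15 + 9 + 12 = 49.
The next 2 draws are then forced to be cheddar, giving 49 + 2 = 51.

51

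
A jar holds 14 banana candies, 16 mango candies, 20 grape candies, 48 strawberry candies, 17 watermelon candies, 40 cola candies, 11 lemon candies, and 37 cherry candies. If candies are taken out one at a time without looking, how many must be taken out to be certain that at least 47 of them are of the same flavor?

202

Treat the 8 flavors as pigeonholes.
In the worst case we take at most 46 of each flavor, but all 14 banana, all 16 mango, all 20 grape, all 17 watermelon, all 40 cola, all 11 lemon, and all 37 cherry (fewer than 46), giving 14 + 16 + 20 + 46 + 17 + 40 + 11 + 37 = 201.
One more candy then forces some flavor to 47, so 201 + 1 = 202.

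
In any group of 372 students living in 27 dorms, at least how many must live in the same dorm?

If each of the 27 dorms held at most 13, the total would be at most 27 × 13 = 351 < 372, a contradiction.
So at least one holds ⌈372/27⌉ = 14.

14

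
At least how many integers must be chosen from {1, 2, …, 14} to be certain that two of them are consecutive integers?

Partition {1, …, 14} into 7 pairs: {1,2}, {3,4}, …, {13,14}.
Choosing 7 integers — say the 7 even numbers 2, 4, …, 14 — takes one from each pair and avoids the property.
Choosing 8 forces two into the same pair by pigeonhole, and those are consecutive. So 8.

8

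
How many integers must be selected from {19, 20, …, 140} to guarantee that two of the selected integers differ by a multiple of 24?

Group the integers by remainder mod 24; there are 24 residue classes, each nonempty in this range.
Choosing one from each class (24 integers) avoids any shared remainder.
One more choice must repeat a class, so two differ by a multiple of 24. Hence 24 + 1 = 25.

25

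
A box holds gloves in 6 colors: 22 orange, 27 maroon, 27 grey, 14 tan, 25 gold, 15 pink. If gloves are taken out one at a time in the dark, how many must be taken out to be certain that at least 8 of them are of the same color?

The worst case takes 7 gloves of each color without reaching 8 of any: 6 × 7 = 42.
The next glove must bring some color to 8, so 42 + 1 = 43.

43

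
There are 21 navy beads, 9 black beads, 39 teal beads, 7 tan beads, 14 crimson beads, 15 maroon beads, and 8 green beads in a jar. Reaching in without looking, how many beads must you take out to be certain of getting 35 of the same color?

Treat the 7 colors as pigeonholes.
In the worst case we take at most 34 of each color, but all 21 navy, all 9 black, all 7 tan, all 14 crimson, all 15 maroon, and all 8 green (fewer than 34), giving 21 + 9 + 34 + 7 + 14 + 15 + 8 = 108.
One more bead then forces some color to 35, so 108 + 1 = 109.

109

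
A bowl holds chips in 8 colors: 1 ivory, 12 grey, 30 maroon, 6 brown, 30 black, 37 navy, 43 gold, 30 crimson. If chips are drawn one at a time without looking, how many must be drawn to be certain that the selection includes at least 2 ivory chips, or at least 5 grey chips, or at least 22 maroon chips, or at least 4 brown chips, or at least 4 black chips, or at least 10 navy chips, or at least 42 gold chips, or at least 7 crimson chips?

89

The worst case stops just short of every target: 1 ivory, 4 grey, 21 maroon, 3 brown, 3 black, 9 navy, 41 gold, 6 crimson — 1 + 4 + 21 + 3 + 3 + 9 + 41 + 6 = 88 chips.
One more chip must push some color to its target, so 88 + 1 = 89.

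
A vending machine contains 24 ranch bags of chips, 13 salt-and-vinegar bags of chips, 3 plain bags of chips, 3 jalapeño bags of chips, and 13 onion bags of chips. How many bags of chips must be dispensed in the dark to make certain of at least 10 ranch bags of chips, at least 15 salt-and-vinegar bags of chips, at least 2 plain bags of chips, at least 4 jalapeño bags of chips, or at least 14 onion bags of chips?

40

Each of the 5 flavors has its own threshold; avoid all of them simultaneously.
The worst case stops just short of every target: 9 ranch, all 13 salt-and-vinegar, 1 plain, 3 jalapeño, 13 onion — 9 + 13 + 1 + 3 + 13 = 39 bags of chips.
One more bag of chips must push some flavor to its target, so 39 + 1 = 40.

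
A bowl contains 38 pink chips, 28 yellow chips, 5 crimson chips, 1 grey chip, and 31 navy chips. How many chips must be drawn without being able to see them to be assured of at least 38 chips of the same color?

103

In the worst case we take at most 37 of each color, but all 28 yellow, all 5 crimson, all 1 grey, and all 31 navy (fewer than 37), giving 37 + 28 + 5 + 1 + 31 = 102.
One more chip then forces some color to 38, so 102 + 1 = 103.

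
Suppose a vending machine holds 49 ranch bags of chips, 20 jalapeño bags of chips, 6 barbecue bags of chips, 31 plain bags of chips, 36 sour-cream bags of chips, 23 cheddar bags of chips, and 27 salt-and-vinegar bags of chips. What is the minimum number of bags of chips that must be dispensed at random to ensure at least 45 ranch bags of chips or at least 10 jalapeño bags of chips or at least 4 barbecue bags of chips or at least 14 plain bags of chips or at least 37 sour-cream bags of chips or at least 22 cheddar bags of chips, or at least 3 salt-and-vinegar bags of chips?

129

The worst case stops just short of every target: 44 ranch, 9 jalapeño, 3 barbecue, 13 plain, 36 sour-cream, 21 cheddar, 2 salt-and-vinegar — 44 + 9 + 3 + 13 + 36 + 21 + 2 = 128 bags of chips.
One more bag of chips must push some flavor to its target, so 128 + 1 = 129.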